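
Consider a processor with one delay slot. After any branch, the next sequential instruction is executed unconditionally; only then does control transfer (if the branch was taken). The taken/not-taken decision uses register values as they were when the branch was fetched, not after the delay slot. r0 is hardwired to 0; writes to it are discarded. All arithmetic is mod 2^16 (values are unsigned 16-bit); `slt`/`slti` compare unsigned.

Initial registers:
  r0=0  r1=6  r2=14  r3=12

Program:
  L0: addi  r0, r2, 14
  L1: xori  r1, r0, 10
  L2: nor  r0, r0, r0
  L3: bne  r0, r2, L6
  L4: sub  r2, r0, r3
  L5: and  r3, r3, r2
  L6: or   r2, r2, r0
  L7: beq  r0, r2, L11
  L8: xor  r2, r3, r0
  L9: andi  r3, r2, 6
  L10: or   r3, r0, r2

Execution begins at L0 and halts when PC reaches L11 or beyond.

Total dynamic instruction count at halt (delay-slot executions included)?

10

  step pc=0: addi  r0, r2, 14  regs=(0,6,14,12)
  step pc=1: xori  r1, r0, 10  regs=(0,10,14,12)
  step pc=2: nor  r0, r0, r0  regs=(0,10,14,12)
  step pc=3: bne  r0, r2, L6  cond=T  regs=(0,10,14,12)
  step pc=4: sub  r2, r0, r3  regs=(0,10,65524,12)
  step pc=6: or   r2, r2, r0  regs=(0,10,65524,12)
  step pc=7: beq  r0, r2, L11  cond=F  regs=(0,10,65524,12)
  step pc=8: xor  r2, r3, r0  regs=(0,10,12,12)
  step pc=9: andi  r3, r2, 6  regs=(0,10,12,4)
  step pc=10: or   r3, r0, r2  regs=(0,10,12,12)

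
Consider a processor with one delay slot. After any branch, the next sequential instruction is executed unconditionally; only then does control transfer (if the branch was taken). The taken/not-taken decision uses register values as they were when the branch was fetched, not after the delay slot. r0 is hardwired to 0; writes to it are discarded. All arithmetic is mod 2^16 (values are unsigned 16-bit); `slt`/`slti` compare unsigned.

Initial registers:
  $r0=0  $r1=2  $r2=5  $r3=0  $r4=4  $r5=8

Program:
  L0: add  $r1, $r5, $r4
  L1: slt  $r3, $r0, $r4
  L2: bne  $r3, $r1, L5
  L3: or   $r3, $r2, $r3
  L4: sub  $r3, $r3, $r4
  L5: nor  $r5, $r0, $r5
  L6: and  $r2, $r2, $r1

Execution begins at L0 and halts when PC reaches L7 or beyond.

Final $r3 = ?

PC=0  add  $r1, $r5, $r4     | $r0=0 $r1=12 $r2=5 $r3=0 $r4=4 $r5=8
PC=1  slt  $r3, $r0, $r4     | $r0=0 $r1=12 $r2=5 $r3=1 $r4=4 $r5=8
PC=2  bne  $r3, $r1, L5      | $r0=0 $r1=12 $r2=5 $r3=1 $r4=4 $r5=8  [TAKEN]
PC=3  or   $r3, $r2, $r3     | $r0=0 $r1=12 $r2=5 $r3=5 $r4=4 $r5=8
PC=5  nor  $r5, $r0, $r5     | $r0=0 $r1=12 $r2=5 $r3=5 $r4=4 $r5=65527
PC=6  and  $r2, $r2, $r1     | $r0=0 $r1=12 $r2=4 $r3=5 $r4=4 $r5=65527

5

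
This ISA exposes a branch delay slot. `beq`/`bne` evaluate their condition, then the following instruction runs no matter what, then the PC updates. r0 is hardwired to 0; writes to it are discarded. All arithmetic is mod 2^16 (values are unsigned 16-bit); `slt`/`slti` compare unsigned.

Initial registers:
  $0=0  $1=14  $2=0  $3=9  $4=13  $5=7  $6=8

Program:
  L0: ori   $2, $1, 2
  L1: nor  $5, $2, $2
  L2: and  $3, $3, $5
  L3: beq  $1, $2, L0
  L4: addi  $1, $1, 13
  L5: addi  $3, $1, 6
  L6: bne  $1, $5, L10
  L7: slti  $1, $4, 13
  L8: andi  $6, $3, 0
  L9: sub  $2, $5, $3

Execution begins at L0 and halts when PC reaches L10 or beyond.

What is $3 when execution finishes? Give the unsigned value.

PC=0  ori   $2, $1, 2        | $0=0 $1=14 $2=14 $3=9 $4=13 $5=7 $6=8
PC=1  nor  $5, $2, $2        | $0=0 $1=14 $2=14 $3=9 $4=13 $5=65521 $6=8
PC=2  and  $3, $3, $5        | $0=0 $1=14 $2=14 $3=1 $4=13 $5=65521 $6=8
PC=3  beq  $1, $2, L0        | $0=0 $1=14 $2=14 $3=1 $4=13 $5=65521 $6=8  [TAKEN]
PC=4  addi  $1, $1, 13       | $0=0 $1=27 $2=14 $3=1 $4=13 $5=65521 $6=8
PC=0  ori   $2, $1, 2        | $0=0 $1=27 $2=27 $3=1 $4=13 $5=65521 $6=8
PC=1  nor  $5, $2, $2        | $0=0 $1=27 $2=27 $3=1 $4=13 $5=65508 $6=8
PC=2  and  $3, $3, $5        | $0=0 $1=27 $2=27 $3=0 $4=13 $5=65508 $6=8
PC=3  beq  $1, $2, L0        | $0=0 $1=27 $2=27 $3=0 $4=13 $5=65508 $6=8  [TAKEN]
PC=4  addi  $1, $1, 13       | $0=0 $1=40 $2=27 $3=0 $4=13 $5=65508 $6=8
PC=0  ori   $2, $1, 2        | $0=0 $1=40 $2=42 $3=0 $4=13 $5=65508 $6=8
PC=1  nor  $5, $2, $2        | $0=0 $1=40 $2=42 $3=0 $4=13 $5=65493 $6=8
PC=2  and  $3, $3, $5        | $0=0 $1=40 $2=42 $3=0 $4=13 $5=65493 $6=8
PC=3  beq  $1, $2, L0        | $0=0 $1=40 $2=42 $3=0 $4=13 $5=65493 $6=8  [not taken]
PC=4  addi  $1, $1, 13       | $0=0 $1=53 $2=42 $3=0 $4=13 $5=65493 $6=8
PC=5  addi  $3, $1, 6        | $0=0 $1=53 $2=42 $3=59 $4=13 $5=65493 $6=8
PC=6  bne  $1, $5, L10       | $0=0 $1=53 $2=42 $3=59 $4=13 $5=65493 $6=8  [TAKEN]
PC=7  slti  $1, $4, 13       | $0=0 $1=0 $2=42 $3=59 $4=13 $5=65493 $6=8

59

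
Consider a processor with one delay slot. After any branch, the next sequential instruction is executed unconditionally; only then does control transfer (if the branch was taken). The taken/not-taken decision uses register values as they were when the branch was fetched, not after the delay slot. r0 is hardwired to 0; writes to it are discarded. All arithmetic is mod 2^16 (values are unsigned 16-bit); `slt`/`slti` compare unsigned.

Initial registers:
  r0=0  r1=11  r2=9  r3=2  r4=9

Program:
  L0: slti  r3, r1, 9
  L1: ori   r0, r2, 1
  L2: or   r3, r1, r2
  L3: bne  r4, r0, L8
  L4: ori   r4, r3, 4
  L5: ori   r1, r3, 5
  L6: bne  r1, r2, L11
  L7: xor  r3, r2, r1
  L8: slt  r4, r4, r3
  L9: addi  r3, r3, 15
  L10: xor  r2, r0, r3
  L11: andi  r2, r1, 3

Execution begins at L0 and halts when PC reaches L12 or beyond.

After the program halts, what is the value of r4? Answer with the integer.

0

PC=0  slti  r3, r1, 9        | r0=0 r1=11 r2=9 r3=0 r4=9
PC=1  ori   r0, r2, 1        | r0=0 r1=11 r2=9 r3=0 r4=9
PC=2  or   r3, r1, r2        | r0=0 r1=11 r2=9 r3=11 r4=9
PC=3  bne  r4, r0, L8        | r0=0 r1=11 r2=9 r3=11 r4=9  [TAKEN]
PC=4  ori   r4, r3, 4        | r0=0 r1=11 r2=9 r3=11 r4=15
PC=8  slt  r4, r4, r3        | r0=0 r1=11 r2=9 r3=11 r4=0
PC=9  addi  r3, r3, 15       | r0=0 r1=11 r2=9 r3=26 r4=0
PC=10 xor  r2, r0, r3        | r0=0 r1=11 r2=26 r3=26 r4=0
PC=11 andi  r2, r1, 3        | r0=0 r1=11 r2=3 r3=26 r4=0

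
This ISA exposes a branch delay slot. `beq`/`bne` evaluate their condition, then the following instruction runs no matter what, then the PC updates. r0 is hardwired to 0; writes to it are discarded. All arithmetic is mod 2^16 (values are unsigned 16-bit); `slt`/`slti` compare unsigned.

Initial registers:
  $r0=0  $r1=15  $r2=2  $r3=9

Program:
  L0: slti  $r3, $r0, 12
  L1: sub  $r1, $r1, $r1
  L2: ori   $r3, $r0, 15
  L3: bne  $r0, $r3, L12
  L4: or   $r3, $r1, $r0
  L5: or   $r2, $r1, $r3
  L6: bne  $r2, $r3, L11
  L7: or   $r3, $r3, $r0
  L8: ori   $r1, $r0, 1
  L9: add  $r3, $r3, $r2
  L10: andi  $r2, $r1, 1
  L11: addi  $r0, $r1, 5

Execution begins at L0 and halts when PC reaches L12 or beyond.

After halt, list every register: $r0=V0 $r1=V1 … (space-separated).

PC=0  slti  $r3, $r0, 12     | $r0=0 $r1=15 $r2=2 $r3=1
PC=1  sub  $r1, $r1, $r1     | $r0=0 $r1=0 $r2=2 $r3=1
PC=2  ori   $r3, $r0, 15     | $r0=0 $r1=0 $r2=2 $r3=15
PC=3  bne  $r0, $r3, L12     | $r0=0 $r1=0 $r2=2 $r3=15  [TAKEN]
PC=4  or   $r3, $r1, $r0     | $r0=0 $r1=0 $r2=2 $r3=0

$r0=0 $r1=0 $r2=2 $r3=0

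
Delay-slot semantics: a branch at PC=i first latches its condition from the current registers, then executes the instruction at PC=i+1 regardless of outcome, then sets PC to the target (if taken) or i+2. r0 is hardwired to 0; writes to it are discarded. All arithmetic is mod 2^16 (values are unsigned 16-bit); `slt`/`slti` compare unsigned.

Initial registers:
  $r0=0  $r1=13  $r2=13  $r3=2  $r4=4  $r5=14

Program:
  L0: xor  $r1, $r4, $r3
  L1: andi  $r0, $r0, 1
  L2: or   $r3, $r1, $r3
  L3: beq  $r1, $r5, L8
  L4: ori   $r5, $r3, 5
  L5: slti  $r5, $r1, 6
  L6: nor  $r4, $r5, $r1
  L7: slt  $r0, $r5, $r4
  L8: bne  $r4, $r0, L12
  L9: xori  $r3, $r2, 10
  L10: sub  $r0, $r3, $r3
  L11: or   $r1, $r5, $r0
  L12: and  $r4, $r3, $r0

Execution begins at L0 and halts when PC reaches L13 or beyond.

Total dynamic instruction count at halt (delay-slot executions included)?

11

[0] xor  $r1, $r4, $r3  →  {$r0:0, $r1:6, $r2:13, $r3:2, $r4:4, $r5:14}
[1] andi  $r0, $r0, 1  →  {$r0:0, $r1:6, $r2:13, $r3:2, $r4:4, $r5:14}
[2] or   $r3, $r1, $r3  →  {$r0:0, $r1:6, $r2:13, $r3:6, $r4:4, $r5:14}
[3] beq  $r1, $r5, L8  →  {$r0:0, $r1:6, $r2:13, $r3:6, $r4:4, $r5:14}  ⟨branch fallthrough⟩
[4] ori   $r5, $r3, 5  →  {$r0:0, $r1:6, $r2:13, $r3:6, $r4:4, $r5:7}
[5] slti  $r5, $r1, 6  →  {$r0:0, $r1:6, $r2:13, $r3:6, $r4:4, $r5:0}
[6] nor  $r4, $r5, $r1  →  {$r0:0, $r1:6, $r2:13, $r3:6, $r4:65529, $r5:0}
[7] slt  $r0, $r5, $r4  →  {$r0:0, $r1:6, $r2:13, $r3:6, $r4:65529, $r5:0}
[8] bne  $r4, $r0, L12  →  {$r0:0, $r1:6, $r2:13, $r3:6, $r4:65529, $r5:0}  ⟨branch taken⟩
[9] xori  $r3, $r2, 10  →  {$r0:0, $r1:6, $r2:13, $r3:7, $r4:65529, $r5:0}
[12] and  $r4, $r3, $r0  →  {$r0:0, $r1:6, $r2:13, $r3:7, $r4:0, $r5:0}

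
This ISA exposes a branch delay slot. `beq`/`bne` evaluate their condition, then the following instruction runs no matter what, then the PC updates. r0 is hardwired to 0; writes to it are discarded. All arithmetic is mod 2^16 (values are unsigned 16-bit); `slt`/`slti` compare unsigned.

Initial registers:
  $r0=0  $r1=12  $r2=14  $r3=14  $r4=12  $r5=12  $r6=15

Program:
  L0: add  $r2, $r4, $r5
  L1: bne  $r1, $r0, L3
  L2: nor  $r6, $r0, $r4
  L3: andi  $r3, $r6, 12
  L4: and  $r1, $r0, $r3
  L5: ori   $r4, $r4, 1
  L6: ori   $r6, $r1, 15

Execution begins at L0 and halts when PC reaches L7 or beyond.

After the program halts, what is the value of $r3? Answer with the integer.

  step pc=0: add  $r2, $r4, $r5  regs=(0,12,24,14,12,12,15)
  step pc=1: bne  $r1, $r0, L3  cond=T  regs=(0,12,24,14,12,12,15)
  step pc=2: nor  $r6, $r0, $r4  regs=(0,12,24,14,12,12,65523)
  step pc=3: andi  $r3, $r6, 12  regs=(0,12,24,0,12,12,65523)
  step pc=4: and  $r1, $r0, $r3  regs=(0,0,24,0,12,12,65523)
  step pc=5: ori   $r4, $r4, 1  regs=(0,0,24,0,13,12,65523)
  step pc=6: ori   $r6, $r1, 15  regs=(0,0,24,0,13,12,15)

0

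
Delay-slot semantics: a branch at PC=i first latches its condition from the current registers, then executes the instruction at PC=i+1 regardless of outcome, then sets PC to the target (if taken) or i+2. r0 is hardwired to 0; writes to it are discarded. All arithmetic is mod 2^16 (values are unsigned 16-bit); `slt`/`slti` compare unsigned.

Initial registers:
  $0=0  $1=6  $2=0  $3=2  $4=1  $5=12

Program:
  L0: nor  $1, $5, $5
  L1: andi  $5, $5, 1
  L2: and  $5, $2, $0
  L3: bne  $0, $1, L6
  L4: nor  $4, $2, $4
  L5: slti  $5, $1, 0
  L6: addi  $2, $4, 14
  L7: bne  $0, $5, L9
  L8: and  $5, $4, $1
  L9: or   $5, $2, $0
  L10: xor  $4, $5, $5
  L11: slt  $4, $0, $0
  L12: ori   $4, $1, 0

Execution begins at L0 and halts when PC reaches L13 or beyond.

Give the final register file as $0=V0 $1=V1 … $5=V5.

  step pc=0: nor  $1, $5, $5  regs=(0,65523,0,2,1,12)
  step pc=1: andi  $5, $5, 1  regs=(0,65523,0,2,1,0)
  step pc=2: and  $5, $2, $0  regs=(0,65523,0,2,1,0)
  step pc=3: bne  $0, $1, L6  cond=T  regs=(0,65523,0,2,1,0)
  step pc=4: nor  $4, $2, $4  regs=(0,65523,0,2,65534,0)
  step pc=6: addi  $2, $4, 14  regs=(0,65523,12,2,65534,0)
  step pc=7: bne  $0, $5, L9  cond=F  regs=(0,65523,12,2,65534,0)
  step pc=8: and  $5, $4, $1  regs=(0,65523,12,2,65534,65522)
  step pc=9: or   $5, $2, $0  regs=(0,65523,12,2,65534,12)
  step pc=10: xor  $4, $5, $5  regs=(0,65523,12,2,0,12)
  step pc=11: slt  $4, $0, $0  regs=(0,65523,12,2,0,12)
  step pc=12: ori   $4, $1, 0  regs=(0,65523,12,2,65523,12)

$0=0 $1=65523 $2=12 $3=2 $4=65523 $5=12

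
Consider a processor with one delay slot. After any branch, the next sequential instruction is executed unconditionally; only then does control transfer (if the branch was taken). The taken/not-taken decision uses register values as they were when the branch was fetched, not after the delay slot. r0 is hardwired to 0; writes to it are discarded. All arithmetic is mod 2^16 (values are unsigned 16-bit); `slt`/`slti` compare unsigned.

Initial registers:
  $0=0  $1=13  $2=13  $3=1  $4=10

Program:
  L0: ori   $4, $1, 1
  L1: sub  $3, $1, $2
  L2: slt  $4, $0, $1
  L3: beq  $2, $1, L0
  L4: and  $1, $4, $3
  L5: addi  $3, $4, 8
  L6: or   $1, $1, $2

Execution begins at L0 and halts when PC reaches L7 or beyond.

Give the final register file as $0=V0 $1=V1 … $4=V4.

#0 ori   $4, $1, 1 ; 0/13/13/1/13
#1 sub  $3, $1, $2 ; 0/13/13/0/13
#2 slt  $4, $0, $1 ; 0/13/13/0/1
#3 beq  $2, $1, L0 ; 0/13/13/0/1 ; →target
#4 and  $1, $4, $3 ; 0/0/13/0/1
#0 ori   $4, $1, 1 ; 0/0/13/0/1
#1 sub  $3, $1, $2 ; 0/0/13/65523/1
#2 slt  $4, $0, $1 ; 0/0/13/65523/0
#3 beq  $2, $1, L0 ; 0/0/13/65523/0 ; →fallthru
#4 and  $1, $4, $3 ; 0/0/13/65523/0
#5 addi  $3, $4, 8 ; 0/0/13/8/0
#6 or   $1, $1, $2 ; 0/13/13/8/0

$0=0 $1=13 $2=13 $3=8 $4=0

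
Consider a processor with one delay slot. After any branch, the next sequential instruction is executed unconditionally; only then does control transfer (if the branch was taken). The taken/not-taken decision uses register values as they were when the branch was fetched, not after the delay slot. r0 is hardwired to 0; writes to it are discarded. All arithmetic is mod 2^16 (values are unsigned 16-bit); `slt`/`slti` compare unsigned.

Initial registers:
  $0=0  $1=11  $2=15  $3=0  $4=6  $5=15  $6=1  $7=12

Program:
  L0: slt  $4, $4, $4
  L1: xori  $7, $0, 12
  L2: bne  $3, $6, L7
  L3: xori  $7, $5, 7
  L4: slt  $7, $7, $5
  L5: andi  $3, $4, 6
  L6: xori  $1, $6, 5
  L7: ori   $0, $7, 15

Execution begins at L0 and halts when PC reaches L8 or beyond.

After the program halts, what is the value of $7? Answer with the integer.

8

PC=0  slt  $4, $4, $4        | $0=0 $1=11 $2=15 $3=0 $4=0 $5=15 $6=1 $7=12
PC=1  xori  $7, $0, 12       | $0=0 $1=11 $2=15 $3=0 $4=0 $5=15 $6=1 $7=12
PC=2  bne  $3, $6, L7        | $0=0 $1=11 $2=15 $3=0 $4=0 $5=15 $6=1 $7=12  [TAKEN]
PC=3  xori  $7, $5, 7        | $0=0 $1=11 $2=15 $3=0 $4=0 $5=15 $6=1 $7=8
PC=7  ori   $0, $7, 15       | $0=0 $1=11 $2=15 $3=0 $4=0 $5=15 $6=1 $7=8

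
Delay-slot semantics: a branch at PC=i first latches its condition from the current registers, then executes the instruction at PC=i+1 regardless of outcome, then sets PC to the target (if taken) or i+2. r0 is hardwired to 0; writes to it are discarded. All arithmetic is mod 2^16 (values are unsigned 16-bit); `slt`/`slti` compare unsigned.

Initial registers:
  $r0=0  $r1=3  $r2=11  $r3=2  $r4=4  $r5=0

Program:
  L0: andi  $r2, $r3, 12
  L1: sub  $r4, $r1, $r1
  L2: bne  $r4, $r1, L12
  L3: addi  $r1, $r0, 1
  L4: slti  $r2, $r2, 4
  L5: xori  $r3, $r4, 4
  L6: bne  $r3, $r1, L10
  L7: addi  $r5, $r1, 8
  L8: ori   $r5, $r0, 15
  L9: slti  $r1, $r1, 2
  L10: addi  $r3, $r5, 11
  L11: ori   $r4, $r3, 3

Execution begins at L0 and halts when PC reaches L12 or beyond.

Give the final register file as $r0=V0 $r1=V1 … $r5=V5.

$r0=0 $r1=1 $r2=0 $r3=2 $r4=0 $r5=0

  step pc=0: andi  $r2, $r3, 12  regs=(0,3,0,2,4,0)
  step pc=1: sub  $r4, $r1, $r1  regs=(0,3,0,2,0,0)
  step pc=2: bne  $r4, $r1, L12  cond=T  regs=(0,3,0,2,0,0)
  step pc=3: addi  $r1, $r0, 1  regs=(0,1,0,2,0,0)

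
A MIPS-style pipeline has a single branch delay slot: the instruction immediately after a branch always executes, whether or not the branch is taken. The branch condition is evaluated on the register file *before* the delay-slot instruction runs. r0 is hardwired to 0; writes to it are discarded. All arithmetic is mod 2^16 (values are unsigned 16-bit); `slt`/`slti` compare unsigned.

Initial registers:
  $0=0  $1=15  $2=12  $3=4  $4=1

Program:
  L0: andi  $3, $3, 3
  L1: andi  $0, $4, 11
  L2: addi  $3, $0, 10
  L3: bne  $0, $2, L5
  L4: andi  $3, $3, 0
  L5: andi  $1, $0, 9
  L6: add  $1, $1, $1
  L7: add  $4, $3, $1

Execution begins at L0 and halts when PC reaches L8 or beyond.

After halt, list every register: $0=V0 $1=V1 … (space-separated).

[0] andi  $3, $3, 3  →  {$0:0, $1:15, $2:12, $3:0, $4:1}
[1] andi  $0, $4, 11  →  {$0:0, $1:15, $2:12, $3:0, $4:1}
[2] addi  $3, $0, 10  →  {$0:0, $1:15, $2:12, $3:10, $4:1}
[3] bne  $0, $2, L5  →  {$0:0, $1:15, $2:12, $3:10, $4:1}  ⟨branch taken⟩
[4] andi  $3, $3, 0  →  {$0:0, $1:15, $2:12, $3:0, $4:1}
[5] andi  $1, $0, 9  →  {$0:0, $1:0, $2:12, $3:0, $4:1}
[6] add  $1, $1, $1  →  {$0:0, $1:0, $2:12, $3:0, $4:1}
[7] add  $4, $3, $1  →  {$0:0, $1:0, $2:12, $3:0, $4:0}

$0=0 $1=0 $2=12 $3=0 $4=0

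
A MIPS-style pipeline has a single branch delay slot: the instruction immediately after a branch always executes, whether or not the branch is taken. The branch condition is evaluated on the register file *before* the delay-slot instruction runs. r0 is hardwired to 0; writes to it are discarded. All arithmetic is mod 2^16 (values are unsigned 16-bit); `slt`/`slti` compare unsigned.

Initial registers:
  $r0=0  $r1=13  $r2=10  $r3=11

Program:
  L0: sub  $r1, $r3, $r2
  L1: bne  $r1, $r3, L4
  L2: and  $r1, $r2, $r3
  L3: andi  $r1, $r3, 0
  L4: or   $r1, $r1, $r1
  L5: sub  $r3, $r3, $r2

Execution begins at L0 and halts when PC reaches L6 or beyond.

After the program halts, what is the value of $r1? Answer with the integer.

10

#0 sub  $r1, $r3, $r2 ; 0/1/10/11
#1 bne  $r1, $r3, L4 ; 0/1/10/11 ; →target
#2 and  $r1, $r2, $r3 ; 0/10/10/11
#4 or   $r1, $r1, $r1 ; 0/10/10/11
#5 sub  $r3, $r3, $r2 ; 0/10/10/1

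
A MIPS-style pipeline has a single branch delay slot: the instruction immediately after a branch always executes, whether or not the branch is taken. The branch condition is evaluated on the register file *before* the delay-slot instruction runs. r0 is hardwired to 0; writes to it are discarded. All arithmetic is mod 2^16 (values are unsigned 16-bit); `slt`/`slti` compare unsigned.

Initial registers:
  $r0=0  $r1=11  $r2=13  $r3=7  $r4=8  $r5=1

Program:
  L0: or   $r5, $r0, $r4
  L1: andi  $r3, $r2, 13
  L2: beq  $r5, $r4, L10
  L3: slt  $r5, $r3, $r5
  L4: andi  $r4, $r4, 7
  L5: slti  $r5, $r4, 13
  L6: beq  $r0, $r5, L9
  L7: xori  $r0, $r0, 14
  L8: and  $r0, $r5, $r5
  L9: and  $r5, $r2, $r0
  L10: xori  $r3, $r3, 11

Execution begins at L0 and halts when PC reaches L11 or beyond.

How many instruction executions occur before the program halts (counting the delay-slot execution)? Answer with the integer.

5

  step pc=0: or   $r5, $r0, $r4  regs=(0,11,13,7,8,8)
  step pc=1: andi  $r3, $r2, 13  regs=(0,11,13,13,8,8)
  step pc=2: beq  $r5, $r4, L10  cond=T  regs=(0,11,13,13,8,8)
  step pc=3: slt  $r5, $r3, $r5  regs=(0,11,13,13,8,0)
  step pc=10: xori  $r3, $r3, 11  regs=(0,11,13,6,8,0)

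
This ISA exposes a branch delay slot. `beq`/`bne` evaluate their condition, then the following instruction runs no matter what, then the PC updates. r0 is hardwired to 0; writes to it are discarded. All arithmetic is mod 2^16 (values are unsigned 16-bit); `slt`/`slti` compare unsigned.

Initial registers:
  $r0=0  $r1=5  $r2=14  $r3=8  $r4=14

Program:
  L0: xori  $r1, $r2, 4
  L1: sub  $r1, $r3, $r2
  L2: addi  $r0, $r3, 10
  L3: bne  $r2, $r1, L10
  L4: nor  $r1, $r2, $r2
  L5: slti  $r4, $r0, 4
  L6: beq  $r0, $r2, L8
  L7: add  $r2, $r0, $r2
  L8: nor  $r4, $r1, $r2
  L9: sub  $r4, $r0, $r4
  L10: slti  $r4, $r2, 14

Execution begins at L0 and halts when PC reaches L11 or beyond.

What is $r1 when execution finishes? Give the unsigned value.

65521

PC=0  xori  $r1, $r2, 4      | $r0=0 $r1=10 $r2=14 $r3=8 $r4=14
PC=1  sub  $r1, $r3, $r2     | $r0=0 $r1=65530 $r2=14 $r3=8 $r4=14
PC=2  addi  $r0, $r3, 10     | $r0=0 $r1=65530 $r2=14 $r3=8 $r4=14
PC=3  bne  $r2, $r1, L10     | $r0=0 $r1=65530 $r2=14 $r3=8 $r4=14  [TAKEN]
PC=4  nor  $r1, $r2, $r2     | $r0=0 $r1=65521 $r2=14 $r3=8 $r4=14
PC=10 slti  $r4, $r2, 14     | $r0=0 $r1=65521 $r2=14 $r3=8 $r4=0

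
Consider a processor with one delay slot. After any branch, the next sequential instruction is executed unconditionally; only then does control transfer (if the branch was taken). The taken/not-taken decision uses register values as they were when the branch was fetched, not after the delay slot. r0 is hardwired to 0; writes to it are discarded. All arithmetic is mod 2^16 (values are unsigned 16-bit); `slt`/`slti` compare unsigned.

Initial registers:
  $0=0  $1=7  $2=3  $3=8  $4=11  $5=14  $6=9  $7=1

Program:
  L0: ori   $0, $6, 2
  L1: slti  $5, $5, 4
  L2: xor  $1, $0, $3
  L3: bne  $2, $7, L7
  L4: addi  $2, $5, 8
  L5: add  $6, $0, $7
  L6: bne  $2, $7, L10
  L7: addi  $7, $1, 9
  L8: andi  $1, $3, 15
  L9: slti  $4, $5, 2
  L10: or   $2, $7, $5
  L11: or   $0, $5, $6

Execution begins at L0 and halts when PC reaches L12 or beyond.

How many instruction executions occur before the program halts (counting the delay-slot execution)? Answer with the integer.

10

[0] ori   $0, $6, 2  →  {$0:0, $1:7, $2:3, $3:8, $4:11, $5:14, $6:9, $7:1}
[1] slti  $5, $5, 4  →  {$0:0, $1:7, $2:3, $3:8, $4:11, $5:0, $6:9, $7:1}
[2] xor  $1, $0, $3  →  {$0:0, $1:8, $2:3, $3:8, $4:11, $5:0, $6:9, $7:1}
[3] bne  $2, $7, L7  →  {$0:0, $1:8, $2:3, $3:8, $4:11, $5:0, $6:9, $7:1}  ⟨branch taken⟩
[4] addi  $2, $5, 8  →  {$0:0, $1:8, $2:8, $3:8, $4:11, $5:0, $6:9, $7:1}
[7] addi  $7, $1, 9  →  {$0:0, $1:8, $2:8, $3:8, $4:11, $5:0, $6:9, $7:17}
[8] andi  $1, $3, 15  →  {$0:0, $1:8, $2:8, $3:8, $4:11, $5:0, $6:9, $7:17}
[9] slti  $4, $5, 2  →  {$0:0, $1:8, $2:8, $3:8, $4:1, $5:0, $6:9, $7:17}
[10] or   $2, $7, $5  →  {$0:0, $1:8, $2:17, $3:8, $4:1, $5:0, $6:9, $7:17}
[11] or   $0, $5, $6  →  {$0:0, $1:8, $2:17, $3:8, $4:1, $5:0, $6:9, $7:17}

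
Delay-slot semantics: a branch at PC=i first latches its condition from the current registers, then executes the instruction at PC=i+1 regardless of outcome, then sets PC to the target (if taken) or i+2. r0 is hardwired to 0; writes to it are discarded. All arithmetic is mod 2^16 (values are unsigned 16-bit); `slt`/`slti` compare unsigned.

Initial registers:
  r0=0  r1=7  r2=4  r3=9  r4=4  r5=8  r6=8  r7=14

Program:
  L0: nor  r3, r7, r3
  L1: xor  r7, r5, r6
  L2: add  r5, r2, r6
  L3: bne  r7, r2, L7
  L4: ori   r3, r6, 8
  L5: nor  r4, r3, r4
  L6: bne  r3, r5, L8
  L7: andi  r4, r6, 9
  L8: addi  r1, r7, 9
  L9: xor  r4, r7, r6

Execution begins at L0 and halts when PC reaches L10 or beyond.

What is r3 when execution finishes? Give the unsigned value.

8

  step pc=0: nor  r3, r7, r3  regs=(0,7,4,65520,4,8,8,14)
  step pc=1: xor  r7, r5, r6  regs=(0,7,4,65520,4,8,8,0)
  step pc=2: add  r5, r2, r6  regs=(0,7,4,65520,4,12,8,0)
  step pc=3: bne  r7, r2, L7  cond=T  regs=(0,7,4,65520,4,12,8,0)
  step pc=4: ori   r3, r6, 8  regs=(0,7,4,8,4,12,8,0)
  step pc=7: andi  r4, r6, 9  regs=(0,7,4,8,8,12,8,0)
  step pc=8: addi  r1, r7, 9  regs=(0,9,4,8,8,12,8,0)
  step pc=9: xor  r4, r7, r6  regs=(0,9,4,8,8,12,8,0)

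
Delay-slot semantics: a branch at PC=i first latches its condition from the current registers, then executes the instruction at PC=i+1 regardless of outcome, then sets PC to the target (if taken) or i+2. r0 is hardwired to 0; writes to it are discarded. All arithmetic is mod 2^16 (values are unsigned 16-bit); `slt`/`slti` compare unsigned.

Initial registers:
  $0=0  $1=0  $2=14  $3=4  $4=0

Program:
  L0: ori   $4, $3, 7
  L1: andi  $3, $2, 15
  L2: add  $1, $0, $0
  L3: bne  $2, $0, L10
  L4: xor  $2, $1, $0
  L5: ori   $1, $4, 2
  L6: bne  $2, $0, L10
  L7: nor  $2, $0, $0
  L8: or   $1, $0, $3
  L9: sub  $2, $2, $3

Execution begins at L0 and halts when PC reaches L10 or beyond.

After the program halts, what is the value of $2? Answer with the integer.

0

#0 ori   $4, $3, 7 ; 0/0/14/4/7
#1 andi  $3, $2, 15 ; 0/0/14/14/7
#2 add  $1, $0, $0 ; 0/0/14/14/7
#3 bne  $2, $0, L10 ; 0/0/14/14/7 ; →target
#4 xor  $2, $1, $0 ; 0/0/0/14/7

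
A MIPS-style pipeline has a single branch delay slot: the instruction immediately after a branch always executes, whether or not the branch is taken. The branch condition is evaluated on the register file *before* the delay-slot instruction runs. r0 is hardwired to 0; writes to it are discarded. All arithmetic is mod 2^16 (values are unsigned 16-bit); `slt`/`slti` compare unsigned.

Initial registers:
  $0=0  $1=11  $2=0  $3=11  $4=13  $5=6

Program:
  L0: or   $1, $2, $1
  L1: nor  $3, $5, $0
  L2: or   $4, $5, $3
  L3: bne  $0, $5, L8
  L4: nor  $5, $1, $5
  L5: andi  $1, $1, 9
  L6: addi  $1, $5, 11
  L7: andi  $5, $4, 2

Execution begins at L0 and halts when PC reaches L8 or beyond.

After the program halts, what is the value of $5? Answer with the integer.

65520

#0 or   $1, $2, $1 ; 0/11/0/11/13/6
#1 nor  $3, $5, $0 ; 0/11/0/65529/13/6
#2 or   $4, $5, $3 ; 0/11/0/65529/65535/6
#3 bne  $0, $5, L8 ; 0/11/0/65529/65535/6 ; →target
#4 nor  $5, $1, $5 ; 0/11/0/65529/65535/65520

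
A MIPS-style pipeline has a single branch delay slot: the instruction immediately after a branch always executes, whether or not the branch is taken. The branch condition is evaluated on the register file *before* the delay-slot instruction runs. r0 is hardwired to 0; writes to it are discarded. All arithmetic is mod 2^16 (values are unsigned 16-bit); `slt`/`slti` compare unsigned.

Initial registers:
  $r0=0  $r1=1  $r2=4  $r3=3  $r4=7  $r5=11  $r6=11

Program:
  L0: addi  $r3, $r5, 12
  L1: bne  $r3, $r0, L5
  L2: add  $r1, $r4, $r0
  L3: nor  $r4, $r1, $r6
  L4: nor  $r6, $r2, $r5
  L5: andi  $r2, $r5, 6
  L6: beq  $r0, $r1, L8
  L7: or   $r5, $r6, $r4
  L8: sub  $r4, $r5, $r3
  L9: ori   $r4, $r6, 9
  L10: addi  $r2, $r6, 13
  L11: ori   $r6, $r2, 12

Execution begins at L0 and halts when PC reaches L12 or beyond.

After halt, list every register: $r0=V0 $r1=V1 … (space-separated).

[0] addi  $r3, $r5, 12  →  {$r0:0, $r1:1, $r2:4, $r3:23, $r4:7, $r5:11, $r6:11}
[1] bne  $r3, $r0, L5  →  {$r0:0, $r1:1, $r2:4, $r3:23, $r4:7, $r5:11, $r6:11}  ⟨branch taken⟩
[2] add  $r1, $r4, $r0  →  {$r0:0, $r1:7, $r2:4, $r3:23, $r4:7, $r5:11, $r6:11}
[5] andi  $r2, $r5, 6  →  {$r0:0, $r1:7, $r2:2, $r3:23, $r4:7, $r5:11, $r6:11}
[6] beq  $r0, $r1, L8  →  {$r0:0, $r1:7, $r2:2, $r3:23, $r4:7, $r5:11, $r6:11}  ⟨branch fallthrough⟩
[7] or   $r5, $r6, $r4  →  {$r0:0, $r1:7, $r2:2, $r3:23, $r4:7, $r5:15, $r6:11}
[8] sub  $r4, $r5, $r3  →  {$r0:0, $r1:7, $r2:2, $r3:23, $r4:65528, $r5:15, $r6:11}
[9] ori   $r4, $r6, 9  →  {$r0:0, $r1:7, $r2:2, $r3:23, $r4:11, $r5:15, $r6:11}
[10] addi  $r2, $r6, 13  →  {$r0:0, $r1:7, $r2:24, $r3:23, $r4:11, $r5:15, $r6:11}
[11] ori   $r6, $r2, 12  →  {$r0:0, $r1:7, $r2:24, $r3:23, $r4:11, $r5:15, $r6:28}

$r0=0 $r1=7 $r2=24 $r3=23 $r4=11 $r5=15 $r6=28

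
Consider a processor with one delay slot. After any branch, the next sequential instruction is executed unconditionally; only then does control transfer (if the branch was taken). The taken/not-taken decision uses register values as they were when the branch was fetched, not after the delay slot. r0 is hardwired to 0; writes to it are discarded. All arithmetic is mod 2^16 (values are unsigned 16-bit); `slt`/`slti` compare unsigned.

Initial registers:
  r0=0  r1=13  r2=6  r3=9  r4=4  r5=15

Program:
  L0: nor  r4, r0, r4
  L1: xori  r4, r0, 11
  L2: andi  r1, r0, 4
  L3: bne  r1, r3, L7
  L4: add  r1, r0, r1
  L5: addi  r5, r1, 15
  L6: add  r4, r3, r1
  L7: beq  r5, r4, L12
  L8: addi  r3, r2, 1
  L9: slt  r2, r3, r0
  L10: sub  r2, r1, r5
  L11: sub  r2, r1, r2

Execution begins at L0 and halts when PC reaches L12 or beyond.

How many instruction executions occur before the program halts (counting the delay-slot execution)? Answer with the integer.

10

  step pc=0: nor  r4, r0, r4  regs=(0,13,6,9,65531,15)
  step pc=1: xori  r4, r0, 11  regs=(0,13,6,9,11,15)
  step pc=2: andi  r1, r0, 4  regs=(0,0,6,9,11,15)
  step pc=3: bne  r1, r3, L7  cond=T  regs=(0,0,6,9,11,15)
  step pc=4: add  r1, r0, r1  regs=(0,0,6,9,11,15)
  step pc=7: beq  r5, r4, L12  cond=F  regs=(0,0,6,9,11,15)
  step pc=8: addi  r3, r2, 1  regs=(0,0,6,7,11,15)
  step pc=9: slt  r2, r3, r0  regs=(0,0,0,7,11,15)
  step pc=10: sub  r2, r1, r5  regs=(0,0,65521,7,11,15)
  step pc=11: sub  r2, r1, r2  regs=(0,0,15,7,11,15)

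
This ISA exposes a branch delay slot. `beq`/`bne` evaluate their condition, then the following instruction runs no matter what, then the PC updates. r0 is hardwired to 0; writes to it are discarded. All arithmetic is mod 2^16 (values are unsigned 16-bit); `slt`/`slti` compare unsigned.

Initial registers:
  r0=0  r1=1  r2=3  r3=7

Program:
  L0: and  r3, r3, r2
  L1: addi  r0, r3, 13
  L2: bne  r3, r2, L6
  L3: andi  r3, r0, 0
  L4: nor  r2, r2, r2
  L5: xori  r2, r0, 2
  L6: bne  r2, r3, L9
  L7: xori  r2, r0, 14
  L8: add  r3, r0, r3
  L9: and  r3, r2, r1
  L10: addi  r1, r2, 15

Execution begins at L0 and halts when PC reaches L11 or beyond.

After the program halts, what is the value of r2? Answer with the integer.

#0 and  r3, r3, r2 ; 0/1/3/3
#1 addi  r0, r3, 13 ; 0/1/3/3
#2 bne  r3, r2, L6 ; 0/1/3/3 ; →fallthru
#3 andi  r3, r0, 0 ; 0/1/3/0
#4 nor  r2, r2, r2 ; 0/1/65532/0
#5 xori  r2, r0, 2 ; 0/1/2/0
#6 bne  r2, r3, L9 ; 0/1/2/0 ; →target
#7 xori  r2, r0, 14 ; 0/1/14/0
#9 and  r3, r2, r1 ; 0/1/14/0
#10 addi  r1, r2, 15 ; 0/29/14/0

14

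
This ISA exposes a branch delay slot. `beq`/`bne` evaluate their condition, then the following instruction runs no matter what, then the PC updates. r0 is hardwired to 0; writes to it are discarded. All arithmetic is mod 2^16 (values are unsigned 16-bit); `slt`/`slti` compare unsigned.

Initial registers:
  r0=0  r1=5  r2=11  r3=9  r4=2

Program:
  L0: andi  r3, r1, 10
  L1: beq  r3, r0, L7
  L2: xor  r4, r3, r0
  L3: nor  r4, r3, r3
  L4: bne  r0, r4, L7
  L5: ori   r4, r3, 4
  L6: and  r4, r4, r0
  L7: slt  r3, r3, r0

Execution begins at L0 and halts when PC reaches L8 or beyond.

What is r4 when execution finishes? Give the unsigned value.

0

[0] andi  r3, r1, 10  →  {r0:0, r1:5, r2:11, r3:0, r4:2}
[1] beq  r3, r0, L7  →  {r0:0, r1:5, r2:11, r3:0, r4:2}  ⟨branch taken⟩
[2] xor  r4, r3, r0  →  {r0:0, r1:5, r2:11, r3:0, r4:0}
[7] slt  r3, r3, r0  →  {r0:0, r1:5, r2:11, r3:0, r4:0}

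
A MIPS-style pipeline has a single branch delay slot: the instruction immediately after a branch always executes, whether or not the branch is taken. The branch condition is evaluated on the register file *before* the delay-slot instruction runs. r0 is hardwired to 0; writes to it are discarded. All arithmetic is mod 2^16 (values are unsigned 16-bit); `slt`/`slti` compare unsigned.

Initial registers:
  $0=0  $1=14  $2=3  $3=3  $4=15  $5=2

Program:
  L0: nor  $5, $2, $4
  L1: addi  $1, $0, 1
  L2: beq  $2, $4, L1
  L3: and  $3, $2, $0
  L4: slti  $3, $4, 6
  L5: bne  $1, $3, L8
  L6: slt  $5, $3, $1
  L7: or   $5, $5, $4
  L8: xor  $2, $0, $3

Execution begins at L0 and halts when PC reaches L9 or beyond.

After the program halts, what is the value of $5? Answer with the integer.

1

#0 nor  $5, $2, $4 ; 0/14/3/3/15/65520
#1 addi  $1, $0, 1 ; 0/1/3/3/15/65520
#2 beq  $2, $4, L1 ; 0/1/3/3/15/65520 ; →fallthru
#3 and  $3, $2, $0 ; 0/1/3/0/15/65520
#4 slti  $3, $4, 6 ; 0/1/3/0/15/65520
#5 bne  $1, $3, L8 ; 0/1/3/0/15/65520 ; →target
#6 slt  $5, $3, $1 ; 0/1/3/0/15/1
#8 xor  $2, $0, $3 ; 0/1/0/0/15/1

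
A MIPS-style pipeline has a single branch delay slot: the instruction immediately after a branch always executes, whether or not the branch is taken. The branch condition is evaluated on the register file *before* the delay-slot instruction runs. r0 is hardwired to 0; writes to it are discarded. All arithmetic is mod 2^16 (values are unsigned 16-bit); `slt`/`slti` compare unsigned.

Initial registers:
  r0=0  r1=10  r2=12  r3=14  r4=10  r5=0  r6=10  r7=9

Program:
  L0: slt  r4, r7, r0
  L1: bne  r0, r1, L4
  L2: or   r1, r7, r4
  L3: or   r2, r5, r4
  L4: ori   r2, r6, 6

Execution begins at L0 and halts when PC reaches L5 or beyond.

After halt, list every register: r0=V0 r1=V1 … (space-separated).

r0=0 r1=9 r2=14 r3=14 r4=0 r5=0 r6=10 r7=9

  step pc=0: slt  r4, r7, r0  regs=(0,10,12,14,0,0,10,9)
  step pc=1: bne  r0, r1, L4  cond=T  regs=(0,10,12,14,0,0,10,9)
  step pc=2: or   r1, r7, r4  regs=(0,9,12,14,0,0,10,9)
  step pc=4: ori   r2, r6, 6  regs=(0,9,14,14,0,0,10,9)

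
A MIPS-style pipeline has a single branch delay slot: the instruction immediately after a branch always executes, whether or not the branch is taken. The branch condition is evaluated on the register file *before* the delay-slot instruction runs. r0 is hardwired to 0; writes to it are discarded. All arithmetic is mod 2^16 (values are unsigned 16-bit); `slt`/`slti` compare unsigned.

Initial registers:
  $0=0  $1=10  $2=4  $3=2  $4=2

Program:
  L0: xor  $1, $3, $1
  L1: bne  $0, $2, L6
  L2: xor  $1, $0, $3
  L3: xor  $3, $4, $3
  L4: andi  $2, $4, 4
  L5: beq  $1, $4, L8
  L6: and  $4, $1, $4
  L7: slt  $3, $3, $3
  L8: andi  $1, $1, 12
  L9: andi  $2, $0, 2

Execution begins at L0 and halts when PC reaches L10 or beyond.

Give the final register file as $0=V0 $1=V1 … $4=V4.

$0=0 $1=0 $2=0 $3=0 $4=2

  step pc=0: xor  $1, $3, $1  regs=(0,8,4,2,2)
  step pc=1: bne  $0, $2, L6  cond=T  regs=(0,8,4,2,2)
  step pc=2: xor  $1, $0, $3  regs=(0,2,4,2,2)
  step pc=6: and  $4, $1, $4  regs=(0,2,4,2,2)
  step pc=7: slt  $3, $3, $3  regs=(0,2,4,0,2)
  step pc=8: andi  $1, $1, 12  regs=(0,0,4,0,2)
  step pc=9: andi  $2, $0, 2  regs=(0,0,0,0,2)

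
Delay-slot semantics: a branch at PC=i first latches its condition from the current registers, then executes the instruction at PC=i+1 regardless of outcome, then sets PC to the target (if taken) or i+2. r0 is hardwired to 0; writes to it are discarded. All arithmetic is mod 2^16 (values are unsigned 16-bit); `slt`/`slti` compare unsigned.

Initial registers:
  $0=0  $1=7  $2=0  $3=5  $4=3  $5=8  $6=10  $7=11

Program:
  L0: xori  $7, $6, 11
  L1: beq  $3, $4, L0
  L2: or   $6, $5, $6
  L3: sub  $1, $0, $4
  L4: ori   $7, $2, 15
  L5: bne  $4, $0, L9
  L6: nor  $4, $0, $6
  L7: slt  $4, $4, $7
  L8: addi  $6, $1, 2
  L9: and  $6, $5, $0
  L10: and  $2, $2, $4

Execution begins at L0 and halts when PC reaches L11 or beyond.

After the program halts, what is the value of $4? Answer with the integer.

#0 xori  $7, $6, 11 ; 0/7/0/5/3/8/10/1
#1 beq  $3, $4, L0 ; 0/7/0/5/3/8/10/1 ; →fallthru
#2 or   $6, $5, $6 ; 0/7/0/5/3/8/10/1
#3 sub  $1, $0, $4 ; 0/65533/0/5/3/8/10/1
#4 ori   $7, $2, 15 ; 0/65533/0/5/3/8/10/15
#5 bne  $4, $0, L9 ; 0/65533/0/5/3/8/10/15 ; →target
#6 nor  $4, $0, $6 ; 0/65533/0/5/65525/8/10/15
#9 and  $6, $5, $0 ; 0/65533/0/5/65525/8/0/15
#10 and  $2, $2, $4 ; 0/65533/0/5/65525/8/0/15

65525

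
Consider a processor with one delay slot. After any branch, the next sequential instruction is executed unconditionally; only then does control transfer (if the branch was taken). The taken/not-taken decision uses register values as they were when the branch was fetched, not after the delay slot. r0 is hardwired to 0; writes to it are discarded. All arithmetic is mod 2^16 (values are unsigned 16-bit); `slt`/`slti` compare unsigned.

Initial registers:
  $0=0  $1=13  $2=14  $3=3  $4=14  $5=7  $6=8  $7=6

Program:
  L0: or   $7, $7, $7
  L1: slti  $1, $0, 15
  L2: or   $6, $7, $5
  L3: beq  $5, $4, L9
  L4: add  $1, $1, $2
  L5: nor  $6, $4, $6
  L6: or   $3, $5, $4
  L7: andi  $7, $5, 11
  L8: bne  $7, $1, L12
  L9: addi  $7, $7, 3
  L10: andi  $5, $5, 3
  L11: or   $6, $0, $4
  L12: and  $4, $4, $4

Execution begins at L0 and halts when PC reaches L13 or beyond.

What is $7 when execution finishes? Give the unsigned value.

PC=0  or   $7, $7, $7        | $0=0 $1=13 $2=14 $3=3 $4=14 $5=7 $6=8 $7=6
PC=1  slti  $1, $0, 15       | $0=0 $1=1 $2=14 $3=3 $4=14 $5=7 $6=8 $7=6
PC=2  or   $6, $7, $5        | $0=0 $1=1 $2=14 $3=3 $4=14 $5=7 $6=7 $7=6
PC=3  beq  $5, $4, L9        | $0=0 $1=1 $2=14 $3=3 $4=14 $5=7 $6=7 $7=6  [not taken]
PC=4  add  $1, $1, $2        | $0=0 $1=15 $2=14 $3=3 $4=14 $5=7 $6=7 $7=6
PC=5  nor  $6, $4, $6        | $0=0 $1=15 $2=14 $3=3 $4=14 $5=7 $6=65520 $7=6
PC=6  or   $3, $5, $4        | $0=0 $1=15 $2=14 $3=15 $4=14 $5=7 $6=65520 $7=6
PC=7  andi  $7, $5, 11       | $0=0 $1=15 $2=14 $3=15 $4=14 $5=7 $6=65520 $7=3
PC=8  bne  $7, $1, L12       | $0=0 $1=15 $2=14 $3=15 $4=14 $5=7 $6=65520 $7=3  [TAKEN]
PC=9  addi  $7, $7, 3        | $0=0 $1=15 $2=14 $3=15 $4=14 $5=7 $6=65520 $7=6
PC=12 and  $4, $4, $4        | $0=0 $1=15 $2=14 $3=15 $4=14 $5=7 $6=65520 $7=6

6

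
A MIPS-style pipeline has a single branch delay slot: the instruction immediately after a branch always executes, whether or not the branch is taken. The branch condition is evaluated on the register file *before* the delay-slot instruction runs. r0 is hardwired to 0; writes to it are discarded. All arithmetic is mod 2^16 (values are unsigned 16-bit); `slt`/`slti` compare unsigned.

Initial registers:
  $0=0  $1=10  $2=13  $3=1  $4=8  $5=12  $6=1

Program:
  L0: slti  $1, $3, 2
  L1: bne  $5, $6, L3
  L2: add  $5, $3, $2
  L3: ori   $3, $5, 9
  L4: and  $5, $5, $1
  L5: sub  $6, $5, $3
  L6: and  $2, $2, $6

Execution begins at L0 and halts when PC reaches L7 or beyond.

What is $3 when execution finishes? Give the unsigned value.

#0 slti  $1, $3, 2 ; 0/1/13/1/8/12/1
#1 bne  $5, $6, L3 ; 0/1/13/1/8/12/1 ; →target
#2 add  $5, $3, $2 ; 0/1/13/1/8/14/1
#3 ori   $3, $5, 9 ; 0/1/13/15/8/14/1
#4 and  $5, $5, $1 ; 0/1/13/15/8/0/1
#5 sub  $6, $5, $3 ; 0/1/13/15/8/0/65521
#6 and  $2, $2, $6 ; 0/1/1/15/8/0/65521

15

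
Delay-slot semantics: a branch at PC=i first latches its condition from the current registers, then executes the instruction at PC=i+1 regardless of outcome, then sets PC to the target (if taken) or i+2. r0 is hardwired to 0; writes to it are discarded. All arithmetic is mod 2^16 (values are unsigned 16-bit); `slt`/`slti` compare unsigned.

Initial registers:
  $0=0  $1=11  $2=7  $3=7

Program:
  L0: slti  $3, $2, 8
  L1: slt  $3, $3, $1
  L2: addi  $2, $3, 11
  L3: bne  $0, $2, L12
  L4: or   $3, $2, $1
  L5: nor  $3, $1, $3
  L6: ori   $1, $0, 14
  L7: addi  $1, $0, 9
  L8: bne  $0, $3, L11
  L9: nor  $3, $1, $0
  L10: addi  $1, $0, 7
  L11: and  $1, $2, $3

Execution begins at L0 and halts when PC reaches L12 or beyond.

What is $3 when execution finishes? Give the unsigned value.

  step pc=0: slti  $3, $2, 8  regs=(0,11,7,1)
  step pc=1: slt  $3, $3, $1  regs=(0,11,7,1)
  step pc=2: addi  $2, $3, 11  regs=(0,11,12,1)
  step pc=3: bne  $0, $2, L12  cond=T  regs=(0,11,12,1)
  step pc=4: or   $3, $2, $1  regs=(0,11,12,15)

15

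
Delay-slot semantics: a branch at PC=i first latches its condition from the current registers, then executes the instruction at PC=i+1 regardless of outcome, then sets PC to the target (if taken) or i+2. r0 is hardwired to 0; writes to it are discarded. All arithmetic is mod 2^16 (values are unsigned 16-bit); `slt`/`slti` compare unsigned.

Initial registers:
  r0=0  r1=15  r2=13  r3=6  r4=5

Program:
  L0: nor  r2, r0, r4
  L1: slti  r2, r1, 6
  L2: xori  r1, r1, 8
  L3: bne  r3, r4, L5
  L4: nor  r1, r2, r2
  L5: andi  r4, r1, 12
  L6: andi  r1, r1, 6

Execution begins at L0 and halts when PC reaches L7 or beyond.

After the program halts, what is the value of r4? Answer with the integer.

12

#0 nor  r2, r0, r4 ; 0/15/65530/6/5
#1 slti  r2, r1, 6 ; 0/15/0/6/5
#2 xori  r1, r1, 8 ; 0/7/0/6/5
#3 bne  r3, r4, L5 ; 0/7/0/6/5 ; →target
#4 nor  r1, r2, r2 ; 0/65535/0/6/5
#5 andi  r4, r1, 12 ; 0/65535/0/6/12
#6 andi  r1, r1, 6 ; 0/6/0/6/12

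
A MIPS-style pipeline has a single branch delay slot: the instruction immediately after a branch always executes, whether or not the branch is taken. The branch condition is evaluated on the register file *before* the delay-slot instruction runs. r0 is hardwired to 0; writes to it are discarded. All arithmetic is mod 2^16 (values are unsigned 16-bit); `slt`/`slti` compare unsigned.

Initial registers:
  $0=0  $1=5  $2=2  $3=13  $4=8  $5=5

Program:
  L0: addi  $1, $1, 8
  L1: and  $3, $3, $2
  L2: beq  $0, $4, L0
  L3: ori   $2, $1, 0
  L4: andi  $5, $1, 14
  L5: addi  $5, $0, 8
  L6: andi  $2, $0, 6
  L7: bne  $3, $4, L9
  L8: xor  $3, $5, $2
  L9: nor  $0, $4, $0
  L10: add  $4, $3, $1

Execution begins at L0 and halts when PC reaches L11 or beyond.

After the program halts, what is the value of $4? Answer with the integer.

PC=0  addi  $1, $1, 8        | $0=0 $1=13 $2=2 $3=13 $4=8 $5=5
PC=1  and  $3, $3, $2        | $0=0 $1=13 $2=2 $3=0 $4=8 $5=5
PC=2  beq  $0, $4, L0        | $0=0 $1=13 $2=2 $3=0 $4=8 $5=5  [not taken]
PC=3  ori   $2, $1, 0        | $0=0 $1=13 $2=13 $3=0 $4=8 $5=5
PC=4  andi  $5, $1, 14       | $0=0 $1=13 $2=13 $3=0 $4=8 $5=12
PC=5  addi  $5, $0, 8        | $0=0 $1=13 $2=13 $3=0 $4=8 $5=8
PC=6  andi  $2, $0, 6        | $0=0 $1=13 $2=0 $3=0 $4=8 $5=8
PC=7  bne  $3, $4, L9        | $0=0 $1=13 $2=0 $3=0 $4=8 $5=8  [TAKEN]
PC=8  xor  $3, $5, $2        | $0=0 $1=13 $2=0 $3=8 $4=8 $5=8
PC=9  nor  $0, $4, $0        | $0=0 $1=13 $2=0 $3=8 $4=8 $5=8
PC=10 add  $4, $3, $1        | $0=0 $1=13 $2=0 $3=8 $4=21 $5=8

21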